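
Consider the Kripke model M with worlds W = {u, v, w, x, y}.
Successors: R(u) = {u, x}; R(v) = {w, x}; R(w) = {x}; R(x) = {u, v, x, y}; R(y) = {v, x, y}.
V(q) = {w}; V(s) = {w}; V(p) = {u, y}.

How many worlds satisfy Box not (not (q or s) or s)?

Let φ = Box not (not (q or s) or s). Evaluate φ at each world:
  u (successors {u, x}): φ is false.
  v (successors {w, x}): φ is false.
  w (successors {x}): φ is false.
  x (successors {u, v, x, y}): φ is false.
  y (successors {v, x, y}): φ is false.
For instance, at x:
  At x: Box not (not (q or s) or s) requires not (not (q or s) or s) at every successor {u, v, x, y}.
    not (not (q or s) or s) fails at u, so Box not (not (q or s) or s) is false at x.
Satisfying worlds: none.

0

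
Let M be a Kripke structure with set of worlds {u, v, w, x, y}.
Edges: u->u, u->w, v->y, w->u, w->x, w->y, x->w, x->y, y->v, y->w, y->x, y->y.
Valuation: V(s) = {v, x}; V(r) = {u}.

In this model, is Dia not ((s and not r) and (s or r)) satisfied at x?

Recall that Dia ψ holds at a world iff ψ holds at some accessible world.
At x: Dia not ((s and not r) and (s or r)) requires not ((s and not r) and (s or r)) at some successor in {w, y}.
  not ((s and not r) and (s or r)) holds at w, so Dia not ((s and not r) and (s or r)) is true at x.

Yes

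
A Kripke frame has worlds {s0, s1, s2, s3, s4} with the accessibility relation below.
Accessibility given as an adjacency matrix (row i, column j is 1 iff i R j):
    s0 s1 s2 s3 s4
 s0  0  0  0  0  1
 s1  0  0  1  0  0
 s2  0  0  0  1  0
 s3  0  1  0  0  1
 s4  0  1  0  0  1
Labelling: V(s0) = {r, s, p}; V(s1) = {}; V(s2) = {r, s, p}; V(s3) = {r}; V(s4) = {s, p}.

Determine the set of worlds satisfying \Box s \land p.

s0

Recall that \Box ψ holds at a world iff ψ holds at every accessible world, and \Diamond ψ holds iff ψ holds at some accessible world.
Let φ = \Box s \land p. Evaluate φ at each world:
  s0 (successors {s4}): φ is true.
  s1 (successors {s2}): φ is false.
  s2 (successors {s3}): φ is false.
  s3 (successors {s1, s4}): φ is false.
  s4 (successors {s1, s4}): φ is false.
For instance, at s3:
  At s3: \Box s is false, p is false, so \Box s \land p is false.
    At s3: \Box s requires s at every successor {s1, s4}.
      s fails at s1, so \Box s is false at s3.
Satisfying worlds: {s0}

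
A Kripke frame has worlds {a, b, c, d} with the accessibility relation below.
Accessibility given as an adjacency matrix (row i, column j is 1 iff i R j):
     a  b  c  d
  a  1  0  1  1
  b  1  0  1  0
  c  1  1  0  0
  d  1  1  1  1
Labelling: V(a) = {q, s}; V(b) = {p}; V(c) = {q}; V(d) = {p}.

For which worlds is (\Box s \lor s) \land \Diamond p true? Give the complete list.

a

Recall that \Box ψ holds at a world iff ψ holds at every accessible world, and \Diamond ψ holds iff ψ holds at some accessible world.
Let φ = (\Box s \lor s) \land \Diamond p. Evaluate φ at each world:
  a (successors {a, c, d}): φ is true.
  b (successors {a, c}): φ is false.
  c (successors {a, b}): φ is false.
  d (successors {a, b, c, d}): φ is false.
For instance, at c:
  At c: \Box s \lor s is false, \Diamond p is true, so (\Box s \lor s) \land \Diamond p is false.
    At c: \Box s is false, s is false, so \Box s \lor s is false.
      At c: \Box s requires s at every successor {a, b}.
        s fails at b, so \Box s is false at c.
    At c: \Diamond p requires p at some successor in {a, b}.
      p holds at b, so \Diamond p is true at c.
Satisfying worlds: {a}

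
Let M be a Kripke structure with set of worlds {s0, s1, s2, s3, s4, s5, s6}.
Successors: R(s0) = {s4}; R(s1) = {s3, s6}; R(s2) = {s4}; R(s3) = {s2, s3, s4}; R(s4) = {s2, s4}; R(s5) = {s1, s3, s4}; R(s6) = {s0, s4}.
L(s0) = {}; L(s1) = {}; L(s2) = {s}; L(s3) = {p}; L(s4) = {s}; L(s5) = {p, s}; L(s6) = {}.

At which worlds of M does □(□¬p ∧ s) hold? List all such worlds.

Let φ = □(□¬p ∧ s). Evaluate φ at each world:
  s0 (successors {s4}): φ is true.
  s1 (successors {s3, s6}): φ is false.
  s2 (successors {s4}): φ is true.
  s3 (successors {s2, s3, s4}): φ is false.
  s4 (successors {s2, s4}): φ is true.
  s5 (successors {s1, s3, s4}): φ is false.
  s6 (successors {s0, s4}): φ is false.
For instance, at s6:
  At s6: □(□¬p ∧ s) requires □¬p ∧ s at every successor {s0, s4}.
    □¬p ∧ s fails at s0, so □(□¬p ∧ s) is false at s6.
      At s0: □¬p is true, s is false, so □¬p ∧ s is false.
Satisfying worlds: {s0, s2, s4}

s0, s2, s4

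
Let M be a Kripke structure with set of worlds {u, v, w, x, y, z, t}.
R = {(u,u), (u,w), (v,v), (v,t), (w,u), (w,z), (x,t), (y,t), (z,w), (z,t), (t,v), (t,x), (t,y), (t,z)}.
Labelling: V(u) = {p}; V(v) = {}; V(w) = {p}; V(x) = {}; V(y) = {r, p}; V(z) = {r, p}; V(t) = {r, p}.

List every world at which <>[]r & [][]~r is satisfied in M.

Let φ = <>[]r & [][]~r. Evaluate φ at each world:
  u (successors {u, w}): φ is false.
  v (successors {v, t}): φ is false.
  w (successors {u, z}): φ is false.
  x (successors {t}): φ is false.
  y (successors {t}): φ is false.
  z (successors {w, t}): φ is false.
  t (successors {v, x, y, z}): φ is false.
For instance, at v:
  At v: <>[]r is false, [][]~r is false, so <>[]r & [][]~r is false.
    At v: <>[]r requires []r at some successor in {v, t}.
      At v: []r is false.
      At t: []r is false.
    So <>[]r is false at v.
    At v: [][]~r requires []~r at every successor {v, t}.
      []~r fails at v, so [][]~r is false at v.
Satisfying worlds: none.

none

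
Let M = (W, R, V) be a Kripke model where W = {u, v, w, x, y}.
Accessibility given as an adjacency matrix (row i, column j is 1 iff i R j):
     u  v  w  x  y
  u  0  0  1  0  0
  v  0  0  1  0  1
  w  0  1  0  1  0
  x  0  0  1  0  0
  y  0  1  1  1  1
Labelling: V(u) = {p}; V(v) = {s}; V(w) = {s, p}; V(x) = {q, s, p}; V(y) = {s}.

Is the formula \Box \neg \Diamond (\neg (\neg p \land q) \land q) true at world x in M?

No

Recall that \Box ψ holds at a world iff ψ holds at every accessible world, and \Diamond ψ holds iff ψ holds at some accessible world.
At x: \Box \neg \Diamond (\neg (\neg p \land q) \land q) requires \neg \Diamond (\neg (\neg p \land q) \land q) at every successor {w}.
  \neg \Diamond (\neg (\neg p \land q) \land q) fails at w, so \Box \neg \Diamond (\neg (\neg p \land q) \land q) is false at x.
    At w: \Diamond (\neg (\neg p \land q) \land q) is true, so \neg \Diamond (\neg (\neg p \land q) \land q) is false.
      At w: \Diamond (\neg (\neg p \land q) \land q) requires \neg (\neg p \land q) \land q at some successor in {v, x}.
        \neg (\neg p \land q) \land q holds at x, so \Diamond (\neg (\neg p \land q) \land q) is true at w.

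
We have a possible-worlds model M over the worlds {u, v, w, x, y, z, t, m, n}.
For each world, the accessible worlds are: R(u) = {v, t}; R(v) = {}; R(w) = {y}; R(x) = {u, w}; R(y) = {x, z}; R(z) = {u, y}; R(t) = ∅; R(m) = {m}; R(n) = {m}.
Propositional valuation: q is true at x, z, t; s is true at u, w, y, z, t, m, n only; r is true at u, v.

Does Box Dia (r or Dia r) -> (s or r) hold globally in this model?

Let φ = Box Dia (r or Dia r) -> (s or r). Evaluate φ at each world:
  u (successors {v, t}): φ is true.
  v (successors ∅): φ is true.
  w (successors {y}): φ is true.
  x (successors {u, w}): φ is true.
  y (successors {x, z}): φ is true.
  z (successors {u, y}): φ is true.
  t (successors ∅): φ is true.
  m (successors {m}): φ is true.
  n (successors {m}): φ is true.
For instance, at n:
  At n: Box Dia (r or Dia r) is false, s or r is true, so Box Dia (r or Dia r) -> (s or r) is true.
    At n: Box Dia (r or Dia r) requires Dia (r or Dia r) at every successor {m}.
      Dia (r or Dia r) fails at m, so Box Dia (r or Dia r) is false at n.

Yes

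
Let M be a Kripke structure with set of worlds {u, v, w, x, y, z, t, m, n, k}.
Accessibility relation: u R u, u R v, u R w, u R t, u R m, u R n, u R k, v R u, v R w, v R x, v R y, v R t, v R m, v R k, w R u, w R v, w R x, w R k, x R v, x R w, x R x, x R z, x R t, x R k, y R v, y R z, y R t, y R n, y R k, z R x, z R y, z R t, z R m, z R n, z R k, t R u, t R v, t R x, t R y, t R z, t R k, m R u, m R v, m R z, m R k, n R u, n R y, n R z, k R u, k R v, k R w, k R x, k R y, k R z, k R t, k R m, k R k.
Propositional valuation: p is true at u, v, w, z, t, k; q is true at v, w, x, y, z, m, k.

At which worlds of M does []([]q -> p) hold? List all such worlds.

Let φ = []([]q -> p). Evaluate φ at each world:
  u (successors {u, v, w, t, m, n, k}): φ is true.
  v (successors {u, w, x, y, t, m, k}): φ is true.
  w (successors {u, v, x, k}): φ is true.
  x (successors {v, w, x, z, t, k}): φ is true.
  y (successors {v, z, t, n, k}): φ is true.
  z (successors {x, y, t, m, n, k}): φ is true.
  t (successors {u, v, x, y, z, k}): φ is true.
  m (successors {u, v, z, k}): φ is true.
  n (successors {u, y, z}): φ is true.
  k (successors {u, v, w, x, y, z, t, m, k}): φ is true.
For instance, at v:
  At v: []([]q -> p) requires []q -> p at every successor {u, w, x, y, t, m, k}.
    At u: []q -> p is true.
    At w: []q -> p is true.
    At x: []q -> p is true.
    At y: []q -> p is true.
    At t: []q -> p is true.
    At m: []q -> p is true.
    At k: []q -> p is true.
  So []([]q -> p) is true at v.
Satisfying worlds: {u, v, w, x, y, z, t, m, n, k}

u, v, w, x, y, z, t, m, n, k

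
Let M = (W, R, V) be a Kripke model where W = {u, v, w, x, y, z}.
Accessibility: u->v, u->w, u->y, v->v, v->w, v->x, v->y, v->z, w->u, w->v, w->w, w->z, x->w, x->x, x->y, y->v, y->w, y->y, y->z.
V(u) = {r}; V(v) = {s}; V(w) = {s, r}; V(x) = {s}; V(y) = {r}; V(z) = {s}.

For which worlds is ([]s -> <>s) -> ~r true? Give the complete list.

v, x, z

Let φ = ([]s -> <>s) -> ~r. Evaluate φ at each world:
  u (successors {v, w, y}): φ is false.
  v (successors {v, w, x, y, z}): φ is true.
  w (successors {u, v, w, z}): φ is false.
  x (successors {w, x, y}): φ is true.
  y (successors {v, w, y, z}): φ is false.
  z (successors ∅): φ is true.
For instance, at u:
  At u: []s -> <>s is true, ~r is false, so ([]s -> <>s) -> ~r is false.
    At u: []s is false, <>s is true, so []s -> <>s is true.
      At u: []s requires s at every successor {v, w, y}.
        s fails at y, so []s is false at u.
      At u: <>s requires s at some successor in {v, w, y}.
        s holds at v, so <>s is true at u.
Satisfying worlds: {v, x, z}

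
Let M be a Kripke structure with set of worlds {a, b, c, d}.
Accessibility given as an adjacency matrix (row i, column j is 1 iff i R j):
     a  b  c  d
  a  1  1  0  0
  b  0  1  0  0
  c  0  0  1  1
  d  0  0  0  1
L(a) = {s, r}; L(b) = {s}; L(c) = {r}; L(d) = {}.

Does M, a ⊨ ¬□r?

Yes

Recall that □ψ holds at a world iff ψ holds at every accessible world, and ◇ψ holds iff ψ holds at some accessible world.
At a: □r is false, so ¬□r is true.
  At a: □r requires r at every successor {a, b}.
    r fails at b, so □r is false at a.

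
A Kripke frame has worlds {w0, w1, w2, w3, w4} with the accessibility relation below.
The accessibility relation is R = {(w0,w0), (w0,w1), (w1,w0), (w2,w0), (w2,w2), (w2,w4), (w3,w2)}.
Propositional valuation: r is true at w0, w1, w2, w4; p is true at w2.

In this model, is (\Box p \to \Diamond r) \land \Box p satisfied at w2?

No

At w2: \Box p \to \Diamond r is true, \Box p is false, so (\Box p \to \Diamond r) \land \Box p is false.
  At w2: \Box p is false, \Diamond r is true, so \Box p \to \Diamond r is true.
    At w2: \Box p requires p at every successor {w0, w2, w4}.
      p fails at w0, so \Box p is false at w2.
    At w2: \Diamond r requires r at some successor in {w0, w2, w4}.
      r holds at w0, so \Diamond r is true at w2.
  At w2: \Box p requires p at every successor {w0, w2, w4}.
    p fails at w0, so \Box p is false at w2.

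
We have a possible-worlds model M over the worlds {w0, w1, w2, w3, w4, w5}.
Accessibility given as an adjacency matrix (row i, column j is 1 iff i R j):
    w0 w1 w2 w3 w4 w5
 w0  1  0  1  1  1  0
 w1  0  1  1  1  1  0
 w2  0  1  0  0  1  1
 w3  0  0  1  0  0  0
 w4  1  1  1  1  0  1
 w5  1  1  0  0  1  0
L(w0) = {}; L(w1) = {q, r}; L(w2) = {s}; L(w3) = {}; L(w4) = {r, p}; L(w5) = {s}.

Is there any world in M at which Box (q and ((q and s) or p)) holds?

Recall that Box ψ holds at a world iff ψ holds at every accessible world, and Dia ψ holds iff ψ holds at some accessible world.
Let φ = Box (q and ((q and s) or p)). Evaluate φ at each world:
  w0 (successors {w0, w2, w3, w4}): φ is false.
  w1 (successors {w1, w2, w3, w4}): φ is false.
  w2 (successors {w1, w4, w5}): φ is false.
  w3 (successors {w2}): φ is false.
  w4 (successors {w0, w1, w2, w3, w5}): φ is false.
  w5 (successors {w0, w1, w4}): φ is false.
For instance, at w0:
  At w0: Box (q and ((q and s) or p)) requires q and ((q and s) or p) at every successor {w0, w2, w3, w4}.
    q and ((q and s) or p) fails at w0, so Box (q and ((q and s) or p)) is false at w0.

No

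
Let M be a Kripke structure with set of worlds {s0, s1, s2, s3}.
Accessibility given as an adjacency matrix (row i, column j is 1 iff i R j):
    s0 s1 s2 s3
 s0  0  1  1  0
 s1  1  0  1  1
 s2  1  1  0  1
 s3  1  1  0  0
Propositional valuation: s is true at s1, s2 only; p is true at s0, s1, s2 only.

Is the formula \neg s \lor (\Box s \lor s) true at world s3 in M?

Yes

At s3: \neg s is true, \Box s \lor s is false, so \neg s \lor (\Box s \lor s) is true.
  At s3: \Box s is false, s is false, so \Box s \lor s is false.
    At s3: \Box s requires s at every successor {s0, s1}.
      s fails at s0, so \Box s is false at s3.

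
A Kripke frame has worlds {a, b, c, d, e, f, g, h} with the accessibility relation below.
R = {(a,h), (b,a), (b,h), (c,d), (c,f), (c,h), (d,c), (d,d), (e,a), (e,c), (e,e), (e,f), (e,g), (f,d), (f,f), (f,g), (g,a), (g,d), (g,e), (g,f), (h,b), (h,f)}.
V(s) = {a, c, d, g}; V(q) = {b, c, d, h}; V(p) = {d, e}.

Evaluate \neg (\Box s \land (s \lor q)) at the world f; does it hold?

At f: \Box s \land (s \lor q) is false, so \neg (\Box s \land (s \lor q)) is true.
  At f: \Box s is false, s \lor q is false, so \Box s \land (s \lor q) is false.
    At f: \Box s requires s at every successor {d, f, g}.
      s fails at f, so \Box s is false at f.

Yes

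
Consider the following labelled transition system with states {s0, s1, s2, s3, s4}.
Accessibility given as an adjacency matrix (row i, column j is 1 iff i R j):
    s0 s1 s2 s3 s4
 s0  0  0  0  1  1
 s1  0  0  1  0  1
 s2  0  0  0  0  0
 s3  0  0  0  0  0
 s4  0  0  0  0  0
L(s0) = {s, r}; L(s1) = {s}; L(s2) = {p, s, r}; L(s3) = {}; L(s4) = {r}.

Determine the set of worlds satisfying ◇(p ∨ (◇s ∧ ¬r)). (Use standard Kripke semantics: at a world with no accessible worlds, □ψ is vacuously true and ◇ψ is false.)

Recall that ◇ψ holds at a world iff ψ holds at some accessible world.
Let φ = ◇(p ∨ (◇s ∧ ¬r)). Evaluate φ at each world:
  s0 (successors {s3, s4}): φ is false.
  s1 (successors {s2, s4}): φ is true.
  s2 (successors ∅): φ is false.
  s3 (successors ∅): φ is false.
  s4 (successors ∅): φ is false.
For instance, at s1:
  At s1: ◇(p ∨ (◇s ∧ ¬r)) requires p ∨ (◇s ∧ ¬r) at some successor in {s2, s4}.
    p ∨ (◇s ∧ ¬r) holds at s2, so ◇(p ∨ (◇s ∧ ¬r)) is true at s1.
      At s2: p is true, ◇s ∧ ¬r is false, so p ∨ (◇s ∧ ¬r) is true.
Satisfying worlds: {s1}

s1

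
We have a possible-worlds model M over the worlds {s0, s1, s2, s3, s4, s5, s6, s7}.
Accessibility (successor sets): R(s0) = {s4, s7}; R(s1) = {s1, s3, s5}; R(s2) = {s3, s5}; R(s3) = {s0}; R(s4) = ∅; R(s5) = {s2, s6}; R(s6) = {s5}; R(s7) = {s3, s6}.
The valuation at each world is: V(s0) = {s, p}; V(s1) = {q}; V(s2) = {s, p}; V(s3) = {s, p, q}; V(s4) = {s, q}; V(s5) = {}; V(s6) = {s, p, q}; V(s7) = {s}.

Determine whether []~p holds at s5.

At s5: []~p requires ~p at every successor {s2, s6}.
  ~p fails at s2, so []~p is false at s5.

No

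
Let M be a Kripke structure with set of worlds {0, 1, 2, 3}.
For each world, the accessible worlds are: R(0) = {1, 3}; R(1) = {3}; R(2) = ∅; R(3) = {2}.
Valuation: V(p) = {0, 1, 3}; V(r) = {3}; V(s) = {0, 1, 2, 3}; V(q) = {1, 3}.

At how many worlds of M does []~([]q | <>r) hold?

Let φ = []~([]q | <>r). Evaluate φ at each world:
  0 (successors {1, 3}): φ is false.
  1 (successors {3}): φ is true.
  2 (successors ∅): φ is true.
  3 (successors {2}): φ is false.
For instance, at 3:
  At 3: []~([]q | <>r) requires ~([]q | <>r) at every successor {2}.
    ~([]q | <>r) fails at 2, so []~([]q | <>r) is false at 3.
      At 2: []q | <>r is true, so ~([]q | <>r) is false.
Satisfying worlds: {1, 2}

2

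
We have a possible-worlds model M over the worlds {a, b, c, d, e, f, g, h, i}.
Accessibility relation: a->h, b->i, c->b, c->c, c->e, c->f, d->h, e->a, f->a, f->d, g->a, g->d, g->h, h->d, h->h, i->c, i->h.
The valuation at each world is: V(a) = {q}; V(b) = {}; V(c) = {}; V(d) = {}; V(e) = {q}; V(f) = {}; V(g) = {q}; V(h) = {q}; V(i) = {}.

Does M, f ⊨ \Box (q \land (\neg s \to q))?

At f: \Box (q \land (\neg s \to q)) requires q \land (\neg s \to q) at every successor {a, d}.
  q \land (\neg s \to q) fails at d, so \Box (q \land (\neg s \to q)) is false at f.

No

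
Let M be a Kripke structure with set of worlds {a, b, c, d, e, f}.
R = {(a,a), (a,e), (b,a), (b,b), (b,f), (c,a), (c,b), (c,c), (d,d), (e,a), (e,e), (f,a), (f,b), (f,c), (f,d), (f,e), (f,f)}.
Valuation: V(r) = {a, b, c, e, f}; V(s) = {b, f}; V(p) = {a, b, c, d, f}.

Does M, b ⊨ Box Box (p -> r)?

At b: Box Box (p -> r) requires Box (p -> r) at every successor {a, b, f}.
  Box (p -> r) fails at f, so Box Box (p -> r) is false at b.
    At f: Box (p -> r) requires p -> r at every successor {a, b, c, d, e, f}.
      p -> r fails at d, so Box (p -> r) is false at f.

No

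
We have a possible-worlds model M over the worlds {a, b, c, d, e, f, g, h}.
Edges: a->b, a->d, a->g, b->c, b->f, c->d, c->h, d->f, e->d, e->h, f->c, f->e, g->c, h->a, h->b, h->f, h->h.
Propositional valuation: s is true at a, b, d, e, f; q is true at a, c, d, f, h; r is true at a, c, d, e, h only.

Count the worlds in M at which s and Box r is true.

Recall that Box ψ holds at a world iff ψ holds at every accessible world, and Dia ψ holds iff ψ holds at some accessible world.
Let φ = s and Box r. Evaluate φ at each world:
  a (successors {b, d, g}): φ is false.
  b (successors {c, f}): φ is false.
  c (successors {d, h}): φ is false.
  d (successors {f}): φ is false.
  e (successors {d, h}): φ is true.
  f (successors {c, e}): φ is true.
  g (successors {c}): φ is false.
  h (successors {a, b, f, h}): φ is false.
For instance, at g:
  At g: s is false, Box r is true, so s and Box r is false.
    At g: Box r requires r at every successor {c}.
      At c: r is true.
    So Box r is true at g.
Satisfying worlds: {e, f}

2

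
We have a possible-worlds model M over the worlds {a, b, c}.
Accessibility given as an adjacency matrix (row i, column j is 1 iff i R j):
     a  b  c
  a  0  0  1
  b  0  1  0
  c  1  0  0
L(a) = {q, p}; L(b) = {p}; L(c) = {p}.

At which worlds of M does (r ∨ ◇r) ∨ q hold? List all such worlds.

Recall that ◇ψ holds at a world iff ψ holds at some accessible world.
Let φ = (r ∨ ◇r) ∨ q. Evaluate φ at each world:
  a (successors {c}): φ is true.
  b (successors {b}): φ is false.
  c (successors {a}): φ is false.
For instance, at a:
  At a: r ∨ ◇r is false, q is true, so (r ∨ ◇r) ∨ q is true.
    At a: r is false, ◇r is false, so r ∨ ◇r is false.
      At a: ◇r requires r at some successor in {c}.
        At c: r is false.
      So ◇r is false at a.
Satisfying worlds: {a}

a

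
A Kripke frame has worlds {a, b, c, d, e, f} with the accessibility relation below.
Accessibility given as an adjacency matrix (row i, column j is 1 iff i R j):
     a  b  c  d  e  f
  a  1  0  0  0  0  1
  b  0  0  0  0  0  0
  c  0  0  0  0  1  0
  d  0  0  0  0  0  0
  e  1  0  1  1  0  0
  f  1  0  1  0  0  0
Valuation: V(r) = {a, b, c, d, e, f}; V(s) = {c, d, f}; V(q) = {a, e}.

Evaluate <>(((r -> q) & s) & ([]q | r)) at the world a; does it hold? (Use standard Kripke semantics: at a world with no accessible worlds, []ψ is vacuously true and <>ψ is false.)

No

At a: <>(((r -> q) & s) & ([]q | r)) requires ((r -> q) & s) & ([]q | r) at some successor in {a, f}.
  At a: ((r -> q) & s) & ([]q | r) is false.
  At f: ((r -> q) & s) & ([]q | r) is false.
So <>(((r -> q) & s) & ([]q | r)) is false at a.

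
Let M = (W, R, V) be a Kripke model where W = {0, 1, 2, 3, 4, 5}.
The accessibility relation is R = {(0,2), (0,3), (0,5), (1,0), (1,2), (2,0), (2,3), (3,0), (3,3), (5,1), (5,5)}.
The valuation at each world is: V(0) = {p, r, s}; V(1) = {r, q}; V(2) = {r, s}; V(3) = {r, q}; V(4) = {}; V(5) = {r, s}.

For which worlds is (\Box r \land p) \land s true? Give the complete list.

Let φ = (\Box r \land p) \land s. Evaluate φ at each world:
  0 (successors {2, 3, 5}): φ is true.
  1 (successors {0, 2}): φ is false.
  2 (successors {0, 3}): φ is false.
  3 (successors {0, 3}): φ is false.
  4 (successors ∅): φ is false.
  5 (successors {1, 5}): φ is false.
For instance, at 0:
  At 0: \Box r \land p is true, s is true, so (\Box r \land p) \land s is true.
    At 0: \Box r is true, p is true, so \Box r \land p is true.
      At 0: \Box r requires r at every successor {2, 3, 5}.
        At 2: r is true.
        At 3: r is true.
        At 5: r is true.
      So \Box r is true at 0.
Satisfying worlds: {0}

0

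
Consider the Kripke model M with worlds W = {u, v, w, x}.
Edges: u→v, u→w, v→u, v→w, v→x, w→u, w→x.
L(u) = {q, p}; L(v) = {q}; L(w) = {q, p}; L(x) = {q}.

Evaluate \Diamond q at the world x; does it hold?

No

At x: no accessible worlds, so \Diamond q is false.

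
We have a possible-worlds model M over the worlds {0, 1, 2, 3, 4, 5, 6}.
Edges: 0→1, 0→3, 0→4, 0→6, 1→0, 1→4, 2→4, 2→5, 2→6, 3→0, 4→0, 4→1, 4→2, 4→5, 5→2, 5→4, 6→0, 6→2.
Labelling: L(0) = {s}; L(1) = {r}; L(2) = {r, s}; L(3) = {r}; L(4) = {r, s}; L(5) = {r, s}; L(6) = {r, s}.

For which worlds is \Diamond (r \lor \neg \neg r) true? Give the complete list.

0, 1, 2, 4, 5, 6

Let φ = \Diamond (r \lor \neg \neg r). Evaluate φ at each world:
  0 (successors {1, 3, 4, 6}): φ is true.
  1 (successors {0, 4}): φ is true.
  2 (successors {4, 5, 6}): φ is true.
  3 (successors {0}): φ is false.
  4 (successors {0, 1, 2, 5}): φ is true.
  5 (successors {2, 4}): φ is true.
  6 (successors {0, 2}): φ is true.
For instance, at 3:
  At 3: \Diamond (r \lor \neg \neg r) requires r \lor \neg \neg r at some successor in {0}.
    At 0: r \lor \neg \neg r is false.
  So \Diamond (r \lor \neg \neg r) is false at 3.
Satisfying worlds: {0, 1, 2, 4, 5, 6}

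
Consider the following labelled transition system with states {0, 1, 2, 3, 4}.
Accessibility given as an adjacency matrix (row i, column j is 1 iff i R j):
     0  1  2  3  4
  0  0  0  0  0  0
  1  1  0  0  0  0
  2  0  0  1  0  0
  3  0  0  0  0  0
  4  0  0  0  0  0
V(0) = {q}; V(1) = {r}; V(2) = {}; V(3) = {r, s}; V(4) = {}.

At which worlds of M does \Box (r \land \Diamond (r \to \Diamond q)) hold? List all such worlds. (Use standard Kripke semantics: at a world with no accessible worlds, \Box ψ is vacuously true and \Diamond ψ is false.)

0, 3, 4

Recall that \Box ψ holds at a world iff ψ holds at every accessible world, and \Diamond ψ holds iff ψ holds at some accessible world.
Let φ = \Box (r \land \Diamond (r \to \Diamond q)). Evaluate φ at each world:
  0 (successors ∅): φ is true.
  1 (successors {0}): φ is false.
  2 (successors {2}): φ is false.
  3 (successors ∅): φ is true.
  4 (successors ∅): φ is true.
For instance, at 2:
  At 2: \Box (r \land \Diamond (r \to \Diamond q)) requires r \land \Diamond (r \to \Diamond q) at every successor {2}.
    r \land \Diamond (r \to \Diamond q) fails at 2, so \Box (r \land \Diamond (r \to \Diamond q)) is false at 2.
      At 2: r is false, \Diamond (r \to \Diamond q) is true, so r \land \Diamond (r \to \Diamond q) is false.
Satisfying worlds: {0, 3, 4}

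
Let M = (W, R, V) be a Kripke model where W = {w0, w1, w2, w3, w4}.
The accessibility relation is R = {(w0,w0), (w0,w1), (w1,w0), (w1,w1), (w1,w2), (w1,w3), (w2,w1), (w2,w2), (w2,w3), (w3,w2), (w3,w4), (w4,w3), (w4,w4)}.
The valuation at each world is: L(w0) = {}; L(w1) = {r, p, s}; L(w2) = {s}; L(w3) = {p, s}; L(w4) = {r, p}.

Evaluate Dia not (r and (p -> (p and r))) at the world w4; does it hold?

At w4: Dia not (r and (p -> (p and r))) requires not (r and (p -> (p and r))) at some successor in {w3, w4}.
  not (r and (p -> (p and r))) holds at w3, so Dia not (r and (p -> (p and r))) is true at w4.

Yes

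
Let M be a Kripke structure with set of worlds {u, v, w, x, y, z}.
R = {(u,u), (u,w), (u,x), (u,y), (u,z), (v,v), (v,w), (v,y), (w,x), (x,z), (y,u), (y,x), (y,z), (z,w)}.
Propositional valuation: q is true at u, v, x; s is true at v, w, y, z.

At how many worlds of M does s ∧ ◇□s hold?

Recall that □ψ holds at a world iff ψ holds at every accessible world, and ◇ψ holds iff ψ holds at some accessible world.
Let φ = s ∧ ◇□s. Evaluate φ at each world:
  u (successors {u, w, x, y, z}): φ is false.
  v (successors {v, w, y}): φ is true.
  w (successors {x}): φ is true.
  x (successors {z}): φ is false.
  y (successors {u, x, z}): φ is true.
  z (successors {w}): φ is false.
For instance, at y:
  At y: s is true, ◇□s is true, so s ∧ ◇□s is true.
    At y: ◇□s requires □s at some successor in {u, x, z}.
      □s holds at x, so ◇□s is true at y.
Satisfying worlds: {v, w, y}

3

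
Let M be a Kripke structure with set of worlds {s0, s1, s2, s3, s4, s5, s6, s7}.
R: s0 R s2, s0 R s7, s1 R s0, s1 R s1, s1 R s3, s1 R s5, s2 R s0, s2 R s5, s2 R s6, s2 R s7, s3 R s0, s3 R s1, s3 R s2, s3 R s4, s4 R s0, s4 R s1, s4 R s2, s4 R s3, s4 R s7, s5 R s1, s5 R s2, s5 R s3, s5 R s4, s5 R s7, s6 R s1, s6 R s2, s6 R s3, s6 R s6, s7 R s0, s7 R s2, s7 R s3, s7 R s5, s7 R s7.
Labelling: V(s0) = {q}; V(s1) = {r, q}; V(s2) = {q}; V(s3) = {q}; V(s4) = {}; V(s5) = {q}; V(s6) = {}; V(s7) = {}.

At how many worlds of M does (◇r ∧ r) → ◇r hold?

8

Let φ = (◇r ∧ r) → ◇r. Evaluate φ at each world:
  s0 (successors {s2, s7}): φ is true.
  s1 (successors {s0, s1, s3, s5}): φ is true.
  s2 (successors {s0, s5, s6, s7}): φ is true.
  s3 (successors {s0, s1, s2, s4}): φ is true.
  s4 (successors {s0, s1, s2, s3, s7}): φ is true.
  s5 (successors {s1, s2, s3, s4, s7}): φ is true.
  s6 (successors {s1, s2, s3, s6}): φ is true.
  s7 (successors {s0, s2, s3, s5, s7}): φ is true.
For instance, at s7:
  At s7: ◇r ∧ r is false, ◇r is false, so (◇r ∧ r) → ◇r is true.
    At s7: ◇r is false, r is false, so ◇r ∧ r is false.
      At s7: ◇r requires r at some successor in {s0, s2, s3, s5, s7}.
        At s0: r is false.
        At s2: r is false.
        At s3: r is false.
        At s5: r is false.
        At s7: r is false.
      So ◇r is false at s7.
    At s7: ◇r requires r at some successor in {s0, s2, s3, s5, s7}.
      At s0: r is false.
      At s2: r is false.
      At s3: r is false.
      At s5: r is false.
      At s7: r is false.
    So ◇r is false at s7.
Satisfying worlds: {s0, s1, s2, s3, s4, s5, s6, s7}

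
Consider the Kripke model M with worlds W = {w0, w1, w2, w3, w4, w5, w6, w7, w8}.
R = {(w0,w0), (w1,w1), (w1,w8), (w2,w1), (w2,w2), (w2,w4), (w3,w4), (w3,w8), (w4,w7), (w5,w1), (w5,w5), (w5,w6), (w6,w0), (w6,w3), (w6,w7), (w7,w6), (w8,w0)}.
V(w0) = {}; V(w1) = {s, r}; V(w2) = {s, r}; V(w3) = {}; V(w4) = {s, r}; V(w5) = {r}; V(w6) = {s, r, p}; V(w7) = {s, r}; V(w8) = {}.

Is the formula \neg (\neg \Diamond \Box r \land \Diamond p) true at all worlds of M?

Recall that \Box ψ holds at a world iff ψ holds at every accessible world, and \Diamond ψ holds iff ψ holds at some accessible world.
Let φ = \neg (\neg \Diamond \Box r \land \Diamond p). Evaluate φ at each world:
  w0 (successors {w0}): φ is true.
  w1 (successors {w1, w8}): φ is true.
  w2 (successors {w1, w2, w4}): φ is true.
  w3 (successors {w4, w8}): φ is true.
  w4 (successors {w7}): φ is true.
  w5 (successors {w1, w5, w6}): φ is true.
  w6 (successors {w0, w3, w7}): φ is true.
  w7 (successors {w6}): φ is false.
  w8 (successors {w0}): φ is true.
Detail at w7 (counterexample):
  At w7: \neg \Diamond \Box r \land \Diamond p is true, so \neg (\neg \Diamond \Box r \land \Diamond p) is false.
    At w7: \neg \Diamond \Box r is true, \Diamond p is true, so \neg \Diamond \Box r \land \Diamond p is true.
      At w7: \Diamond \Box r is false, so \neg \Diamond \Box r is true.
      At w7: \Diamond p requires p at some successor in {w6}.
        p holds at w6, so \Diamond p is true at w7.

No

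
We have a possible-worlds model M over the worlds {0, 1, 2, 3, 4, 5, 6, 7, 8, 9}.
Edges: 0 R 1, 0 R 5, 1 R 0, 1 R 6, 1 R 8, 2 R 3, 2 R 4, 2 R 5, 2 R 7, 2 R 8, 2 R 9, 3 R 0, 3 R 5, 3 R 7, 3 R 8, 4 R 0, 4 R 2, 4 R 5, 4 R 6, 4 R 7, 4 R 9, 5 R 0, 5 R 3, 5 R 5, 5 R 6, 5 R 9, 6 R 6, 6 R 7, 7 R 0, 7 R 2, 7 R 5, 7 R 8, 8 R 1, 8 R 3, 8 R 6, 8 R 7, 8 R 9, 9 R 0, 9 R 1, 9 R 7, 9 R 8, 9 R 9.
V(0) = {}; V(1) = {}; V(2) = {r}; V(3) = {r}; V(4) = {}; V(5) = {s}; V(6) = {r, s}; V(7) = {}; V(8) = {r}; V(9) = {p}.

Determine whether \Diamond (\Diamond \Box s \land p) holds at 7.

No

Recall that \Box ψ holds at a world iff ψ holds at every accessible world, and \Diamond ψ holds iff ψ holds at some accessible world.
At 7: \Diamond (\Diamond \Box s \land p) requires \Diamond \Box s \land p at some successor in {0, 2, 5, 8}.
  At 0: \Diamond \Box s \land p is false.
  At 2: \Diamond \Box s \land p is false.
  At 5: \Diamond \Box s \land p is false.
  At 8: \Diamond \Box s \land p is false.
So \Diamond (\Diamond \Box s \land p) is false at 7.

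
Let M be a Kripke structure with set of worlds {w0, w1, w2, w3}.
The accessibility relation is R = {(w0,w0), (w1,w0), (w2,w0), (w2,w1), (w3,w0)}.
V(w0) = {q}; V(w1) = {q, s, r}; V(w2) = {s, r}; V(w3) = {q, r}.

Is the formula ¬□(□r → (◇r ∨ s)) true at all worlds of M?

No

Recall that □ψ holds at a world iff ψ holds at every accessible world, and ◇ψ holds iff ψ holds at some accessible world.
Let φ = ¬□(□r → (◇r ∨ s)). Evaluate φ at each world:
  w0 (successors {w0}): φ is false.
  w1 (successors {w0}): φ is false.
  w2 (successors {w0, w1}): φ is false.
  w3 (successors {w0}): φ is false.
Detail at w0 (counterexample):
  At w0: □(□r → (◇r ∨ s)) is true, so ¬□(□r → (◇r ∨ s)) is false.
    At w0: □(□r → (◇r ∨ s)) requires □r → (◇r ∨ s) at every successor {w0}.
      At w0: □r → (◇r ∨ s) is true.
    So □(□r → (◇r ∨ s)) is true at w0.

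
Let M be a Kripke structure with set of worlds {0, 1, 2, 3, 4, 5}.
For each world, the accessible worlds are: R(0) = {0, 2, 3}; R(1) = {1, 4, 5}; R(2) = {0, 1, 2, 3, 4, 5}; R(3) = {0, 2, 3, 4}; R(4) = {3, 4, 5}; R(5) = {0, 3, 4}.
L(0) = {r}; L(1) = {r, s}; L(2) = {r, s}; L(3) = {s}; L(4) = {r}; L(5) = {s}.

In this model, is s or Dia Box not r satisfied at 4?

Recall that Box ψ holds at a world iff ψ holds at every accessible world, and Dia ψ holds iff ψ holds at some accessible world.
At 4: s is false, Dia Box not r is false, so s or Dia Box not r is false.
  At 4: Dia Box not r requires Box not r at some successor in {3, 4, 5}.
    At 3: Box not r is false.
    At 4: Box not r is false.
    At 5: Box not r is false.
  So Dia Box not r is false at 4.

No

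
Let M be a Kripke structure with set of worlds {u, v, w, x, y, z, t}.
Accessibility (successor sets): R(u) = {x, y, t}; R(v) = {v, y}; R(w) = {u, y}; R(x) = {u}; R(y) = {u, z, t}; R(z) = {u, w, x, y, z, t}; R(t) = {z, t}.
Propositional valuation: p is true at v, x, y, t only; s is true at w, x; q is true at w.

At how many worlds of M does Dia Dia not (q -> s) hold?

Recall that Dia ψ holds at a world iff ψ holds at some accessible world.
Let φ = Dia Dia not (q -> s). Evaluate φ at each world:
  u (successors {x, y, t}): φ is false.
  v (successors {v, y}): φ is false.
  w (successors {u, y}): φ is false.
  x (successors {u}): φ is false.
  y (successors {u, z, t}): φ is false.
  z (successors {u, w, x, y, z, t}): φ is false.
  t (successors {z, t}): φ is false.
For instance, at t:
  At t: Dia Dia not (q -> s) requires Dia not (q -> s) at some successor in {z, t}.
    At z: Dia not (q -> s) is false.
    At t: Dia not (q -> s) is false.
  So Dia Dia not (q -> s) is false at t.
Satisfying worlds: none.

0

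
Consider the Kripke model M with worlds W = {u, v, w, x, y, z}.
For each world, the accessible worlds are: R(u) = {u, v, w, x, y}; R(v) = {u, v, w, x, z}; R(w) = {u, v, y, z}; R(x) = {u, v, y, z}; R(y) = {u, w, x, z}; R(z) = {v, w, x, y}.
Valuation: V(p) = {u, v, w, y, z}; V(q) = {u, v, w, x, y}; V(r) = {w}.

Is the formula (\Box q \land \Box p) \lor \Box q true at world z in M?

At z: \Box q \land \Box p is false, \Box q is true, so (\Box q \land \Box p) \lor \Box q is true.
  At z: \Box q is true, \Box p is false, so \Box q \land \Box p is false.
    At z: \Box q requires q at every successor {v, w, x, y}.
      At v: q is true.
      At w: q is true.
      At x: q is true.
      At y: q is true.
    So \Box q is true at z.
    At z: \Box p requires p at every successor {v, w, x, y}.
      p fails at x, so \Box p is false at z.
  At z: \Box q requires q at every successor {v, w, x, y}.
    At v: q is true.
    At w: q is true.
    At x: q is true.
    At y: q is true.
  So \Box q is true at z.

Yes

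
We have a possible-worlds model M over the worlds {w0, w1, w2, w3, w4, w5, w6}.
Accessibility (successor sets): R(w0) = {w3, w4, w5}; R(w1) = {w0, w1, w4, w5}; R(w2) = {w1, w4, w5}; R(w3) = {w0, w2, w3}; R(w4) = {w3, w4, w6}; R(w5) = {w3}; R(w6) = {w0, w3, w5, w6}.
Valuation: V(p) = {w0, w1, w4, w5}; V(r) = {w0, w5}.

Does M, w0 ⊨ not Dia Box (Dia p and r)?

At w0: Dia Box (Dia p and r) is false, so not Dia Box (Dia p and r) is true.
  At w0: Dia Box (Dia p and r) requires Box (Dia p and r) at some successor in {w3, w4, w5}.
    At w3: Box (Dia p and r) is false.
    At w4: Box (Dia p and r) is false.
    At w5: Box (Dia p and r) is false.
  So Dia Box (Dia p and r) is false at w0.

Yes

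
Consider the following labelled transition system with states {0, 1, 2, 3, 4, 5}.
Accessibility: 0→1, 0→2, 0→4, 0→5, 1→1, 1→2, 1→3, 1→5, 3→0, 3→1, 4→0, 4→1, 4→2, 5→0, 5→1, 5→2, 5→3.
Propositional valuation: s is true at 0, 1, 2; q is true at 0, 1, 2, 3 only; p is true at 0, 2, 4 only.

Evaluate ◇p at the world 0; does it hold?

At 0: ◇p requires p at some successor in {1, 2, 4, 5}.
  p holds at 2, so ◇p is true at 0.

Yes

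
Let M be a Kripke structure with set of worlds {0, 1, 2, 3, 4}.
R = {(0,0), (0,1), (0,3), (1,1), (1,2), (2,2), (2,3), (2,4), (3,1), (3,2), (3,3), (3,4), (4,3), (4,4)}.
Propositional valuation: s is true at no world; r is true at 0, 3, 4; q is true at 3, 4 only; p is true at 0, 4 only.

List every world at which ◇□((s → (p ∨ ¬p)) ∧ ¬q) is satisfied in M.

0, 1, 3

Let φ = ◇□((s → (p ∨ ¬p)) ∧ ¬q). Evaluate φ at each world:
  0 (successors {0, 1, 3}): φ is true.
  1 (successors {1, 2}): φ is true.
  2 (successors {2, 3, 4}): φ is false.
  3 (successors {1, 2, 3, 4}): φ is true.
  4 (successors {3, 4}): φ is false.
For instance, at 0:
  At 0: ◇□((s → (p ∨ ¬p)) ∧ ¬q) requires □((s → (p ∨ ¬p)) ∧ ¬q) at some successor in {0, 1, 3}.
    □((s → (p ∨ ¬p)) ∧ ¬q) holds at 1, so ◇□((s → (p ∨ ¬p)) ∧ ¬q) is true at 0.
      At 1: □((s → (p ∨ ¬p)) ∧ ¬q) requires (s → (p ∨ ¬p)) ∧ ¬q at every successor {1, 2}.
        At 1: (s → (p ∨ ¬p)) ∧ ¬q is true.
        At 2: (s → (p ∨ ¬p)) ∧ ¬q is true.
      So □((s → (p ∨ ¬p)) ∧ ¬q) is true at 1.
Satisfying worlds: {0, 1, 3}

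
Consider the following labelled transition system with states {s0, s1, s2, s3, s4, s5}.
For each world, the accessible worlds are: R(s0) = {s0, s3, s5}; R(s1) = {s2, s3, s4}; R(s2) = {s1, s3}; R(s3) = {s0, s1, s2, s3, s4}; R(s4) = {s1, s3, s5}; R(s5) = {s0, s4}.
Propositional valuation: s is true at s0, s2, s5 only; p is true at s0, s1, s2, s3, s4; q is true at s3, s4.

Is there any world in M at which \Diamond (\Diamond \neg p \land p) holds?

Let φ = \Diamond (\Diamond \neg p \land p). Evaluate φ at each world:
  s0 (successors {s0, s3, s5}): φ is true.
  s1 (successors {s2, s3, s4}): φ is true.
  s2 (successors {s1, s3}): φ is false.
  s3 (successors {s0, s1, s2, s3, s4}): φ is true.
  s4 (successors {s1, s3, s5}): φ is false.
  s5 (successors {s0, s4}): φ is true.
Detail at s0 (witness):
  At s0: \Diamond (\Diamond \neg p \land p) requires \Diamond \neg p \land p at some successor in {s0, s3, s5}.
    \Diamond \neg p \land p holds at s0, so \Diamond (\Diamond \neg p \land p) is true at s0.
      At s0: \Diamond \neg p is true, p is true, so \Diamond \neg p \land p is true.

Yes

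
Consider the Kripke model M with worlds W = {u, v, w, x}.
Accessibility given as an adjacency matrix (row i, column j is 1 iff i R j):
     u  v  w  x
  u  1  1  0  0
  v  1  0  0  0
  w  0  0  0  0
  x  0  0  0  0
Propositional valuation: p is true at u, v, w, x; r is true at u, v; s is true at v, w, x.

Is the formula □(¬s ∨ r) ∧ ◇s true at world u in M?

At u: □(¬s ∨ r) is true, ◇s is true, so □(¬s ∨ r) ∧ ◇s is true.
  At u: □(¬s ∨ r) requires ¬s ∨ r at every successor {u, v}.
    At u: ¬s ∨ r is true.
    At v: ¬s ∨ r is true.
  So □(¬s ∨ r) is true at u.
  At u: ◇s requires s at some successor in {u, v}.
    s holds at v, so ◇s is true at u.

Yes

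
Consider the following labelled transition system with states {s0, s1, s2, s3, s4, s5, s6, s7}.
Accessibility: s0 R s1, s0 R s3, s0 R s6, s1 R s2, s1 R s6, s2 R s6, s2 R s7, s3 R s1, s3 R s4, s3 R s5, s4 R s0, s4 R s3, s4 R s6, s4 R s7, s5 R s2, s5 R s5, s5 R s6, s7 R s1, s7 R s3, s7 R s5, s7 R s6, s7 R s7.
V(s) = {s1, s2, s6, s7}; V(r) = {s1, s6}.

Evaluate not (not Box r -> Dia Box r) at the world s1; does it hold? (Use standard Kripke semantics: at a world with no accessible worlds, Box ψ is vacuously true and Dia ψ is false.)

At s1: not Box r -> Dia Box r is true, so not (not Box r -> Dia Box r) is false.
  At s1: not Box r is true, Dia Box r is true, so not Box r -> Dia Box r is true.
    At s1: Box r is false, so not Box r is true.
      At s1: Box r requires r at every successor {s2, s6}.
        r fails at s2, so Box r is false at s1.
    At s1: Dia Box r requires Box r at some successor in {s2, s6}.
      Box r holds at s6, so Dia Box r is true at s1.

No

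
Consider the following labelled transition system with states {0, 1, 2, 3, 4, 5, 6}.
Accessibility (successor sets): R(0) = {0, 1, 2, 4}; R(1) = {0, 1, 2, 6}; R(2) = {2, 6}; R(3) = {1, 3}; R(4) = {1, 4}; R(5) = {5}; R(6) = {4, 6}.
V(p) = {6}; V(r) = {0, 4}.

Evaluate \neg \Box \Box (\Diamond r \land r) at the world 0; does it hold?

Yes

At 0: \Box \Box (\Diamond r \land r) is false, so \neg \Box \Box (\Diamond r \land r) is true.
  At 0: \Box \Box (\Diamond r \land r) requires \Box (\Diamond r \land r) at every successor {0, 1, 2, 4}.
    \Box (\Diamond r \land r) fails at 0, so \Box \Box (\Diamond r \land r) is false at 0.
      At 0: \Box (\Diamond r \land r) requires \Diamond r \land r at every successor {0, 1, 2, 4}.
        \Diamond r \land r fails at 1, so \Box (\Diamond r \land r) is false at 0.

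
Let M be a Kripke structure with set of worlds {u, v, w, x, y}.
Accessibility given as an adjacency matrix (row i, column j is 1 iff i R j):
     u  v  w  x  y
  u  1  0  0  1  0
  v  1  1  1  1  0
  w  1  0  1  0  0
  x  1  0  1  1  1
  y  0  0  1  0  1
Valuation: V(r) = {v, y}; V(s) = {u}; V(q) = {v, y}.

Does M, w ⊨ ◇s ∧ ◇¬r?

Recall that ◇ψ holds at a world iff ψ holds at some accessible world.
At w: ◇s is true, ◇¬r is true, so ◇s ∧ ◇¬r is true.
  At w: ◇s requires s at some successor in {u, w}.
    s holds at u, so ◇s is true at w.
  At w: ◇¬r requires ¬r at some successor in {u, w}.
    ¬r holds at u, so ◇¬r is true at w.

Yes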